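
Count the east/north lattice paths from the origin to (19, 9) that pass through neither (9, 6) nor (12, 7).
Number of paths = 4382222

Inclusion–exclusion. Total paths: C(28, 19) = 6906900. Through P₁: C(15, 9)·C(13, 10) = 1431430. Through P₂: C(19, 12)·C(9, 7) = 1813968. Since P₁ is strictly southwest of P₂, a monotone path through both must visit P₁ then P₂; paths through both = C(15, 9)·C(4, 3)·C(9, 7) = 720720. Avoid both = 6906900 − 1431430 − 1813968 + 720720 = 4382222.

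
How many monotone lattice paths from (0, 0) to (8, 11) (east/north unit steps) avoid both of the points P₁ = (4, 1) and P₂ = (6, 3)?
Number of paths = 68147

Inclusion–exclusion. Total paths: C(19, 8) = 75582. Through P₁: C(5, 4)·C(14, 4) = 5005. Through P₂: C(9, 6)·C(10, 2) = 3780. Since P₁ is strictly southwest of P₂, a monotone path through both must visit P₁ then P₂; paths through both = C(5, 4)·C(4, 2)·C(10, 2) = 1350. Avoid both = 75582 − 5005 − 3780 + 1350 = 68147.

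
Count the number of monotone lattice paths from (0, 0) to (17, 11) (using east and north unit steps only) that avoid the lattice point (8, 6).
Number of paths = 15462174

Total paths from (0, 0) to (17, 11): C(28, 17) = 21474180. Paths through (8, 6): (paths (0, 0) → (8, 6)) × (paths (8, 6) → (17, 11)) = C(14, 8) · C(14, 9) = 3003 · 2002 = 6012006. Avoidance count = 21474180 − 6012006 = 15462174.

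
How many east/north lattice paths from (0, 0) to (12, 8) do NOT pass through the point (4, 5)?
Number of paths = 105180

Total paths from (0, 0) to (12, 8): C(20, 12) = 125970. Paths through (4, 5): (paths (0, 0) → (4, 5)) × (paths (4, 5) → (12, 8)) = C(9, 4) · C(11, 8) = 126 · 165 = 20790. Avoidance count = 125970 − 20790 = 105180.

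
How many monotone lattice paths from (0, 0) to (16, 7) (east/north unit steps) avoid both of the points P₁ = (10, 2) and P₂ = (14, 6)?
Number of paths = 112245

Inclusion–exclusion. Total paths: C(23, 16) = 245157. Through P₁: C(12, 10)·C(11, 6) = 30492. Through P₂: C(20, 14)·C(3, 2) = 116280. Since P₁ is strictly southwest of P₂, a monotone path through both must visit P₁ then P₂; paths through both = C(12, 10)·C(8, 4)·C(3, 2) = 13860. Avoid both = 245157 − 30492 − 116280 + 13860 = 112245.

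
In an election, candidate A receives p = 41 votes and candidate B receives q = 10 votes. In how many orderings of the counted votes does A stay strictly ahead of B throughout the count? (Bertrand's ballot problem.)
Strict-lead orderings = 7766844470

Total orderings of the 51 votes with 41 for A: C(51, 41) = 12777711870. By the Bertrand ballot formula (Cycle Lemma / reflection principle), the number of orderings in which A is strictly ahead of B throughout is (p − q)/(p + q) · C(p + q, p) = (41 − 10)/(41 + 10) · 12777711870 = 7766844470.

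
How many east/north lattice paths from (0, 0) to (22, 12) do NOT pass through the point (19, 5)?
Number of paths = 543253560

Total paths from (0, 0) to (22, 12): C(34, 22) = 548354040. Paths through (19, 5): (paths (0, 0) → (19, 5)) × (paths (19, 5) → (22, 12)) = C(24, 19) · C(10, 3) = 42504 · 120 = 5100480. Avoidance count = 548354040 − 5100480 = 543253560.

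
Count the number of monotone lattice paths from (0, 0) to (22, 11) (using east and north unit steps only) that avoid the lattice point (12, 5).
Number of paths = 143983216

Total paths from (0, 0) to (22, 11): C(33, 22) = 193536720. Paths through (12, 5): (paths (0, 0) → (12, 5)) × (paths (12, 5) → (22, 11)) = C(17, 12) · C(16, 10) = 6188 · 8008 = 49553504. Avoidance count = 193536720 − 49553504 = 143983216.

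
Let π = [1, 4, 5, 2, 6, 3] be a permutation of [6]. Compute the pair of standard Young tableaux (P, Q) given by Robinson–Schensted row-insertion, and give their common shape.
P = [1, 2, 3, 6] / [4, 5];  Q = [1, 2, 3, 5] / [4, 6];  common shape = (4, 2)

Row-insert the values π_1, π_2, … into P one at a time, bumping the leftmost entry strictly greater than the inserted value down to the next row. The recording tableau Q records, in position (i, j), the step at which that cell was added to P.
  Insert 1 (step 1): P = [1];  Q = [1]
  Insert 4 (step 2): P = [1, 4];  Q = [1, 2]
  Insert 5 (step 3): P = [1, 4, 5];  Q = [1, 2, 3]
  Insert 2 (step 4): P = [1, 2, 5] / [4];  Q = [1, 2, 3] / [4]
  Insert 6 (step 5): P = [1, 2, 5, 6] / [4];  Q = [1, 2, 3, 5] / [4]
  Insert 3 (step 6): P = [1, 2, 3, 6] / [4, 5];  Q = [1, 2, 3, 5] / [4, 6]
Final shape: (4, 2).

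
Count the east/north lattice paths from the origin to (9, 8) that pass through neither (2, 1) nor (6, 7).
Number of paths = 9670

Inclusion–exclusion. Total paths: C(17, 9) = 24310. Through P₁: C(3, 2)·C(14, 7) = 10296. Through P₂: C(13, 6)·C(4, 3) = 6864. Since P₁ is strictly southwest of P₂, a monotone path through both must visit P₁ then P₂; paths through both = C(3, 2)·C(10, 4)·C(4, 3) = 2520. Avoid both = 24310 − 10296 − 6864 + 2520 = 9670.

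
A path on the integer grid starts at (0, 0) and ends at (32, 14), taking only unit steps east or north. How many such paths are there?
Number of paths = 239877544005

A monotone lattice path from (0, 0) to (32, 14) consists of 32 east steps and 14 north steps in some order, so it is determined by which 32 of the 46 steps are east. The count is C(46, 32) = 239877544005.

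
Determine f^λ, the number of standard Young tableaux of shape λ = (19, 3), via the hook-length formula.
# SYT of shape (19, 3) = 1309

Hook-length formula: f^λ = n! / Π hook(c), product over all cells c of the Young diagram. For λ = (19, 3), n = 22 boxes. Hook lengths by row (left-to-right, top-to-bottom): [20, 19, 18, 16, 15, 14, 13, 12, 11, 10, 9, 8, 7, 6, 5, 4, 3, 2, 1]; [3, 2, 1]. Product of hooks = 858671297003520000. So f^λ = 22! / 858671297003520000 = 1124000727777607680000 / 858671297003520000 = 1309.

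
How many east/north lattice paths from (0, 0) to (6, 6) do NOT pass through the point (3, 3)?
Number of paths = 524

Total paths from (0, 0) to (6, 6): C(12, 6) = 924. Paths through (3, 3): (paths (0, 0) → (3, 3)) × (paths (3, 3) → (6, 6)) = C(6, 3) · C(6, 3) = 20 · 20 = 400. Avoidance count = 924 − 400 = 524.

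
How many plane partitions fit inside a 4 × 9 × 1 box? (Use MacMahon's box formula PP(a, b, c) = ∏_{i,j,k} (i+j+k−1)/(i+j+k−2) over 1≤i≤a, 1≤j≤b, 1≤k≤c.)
PP(4, 9, 1) = 715

Evaluate the triple product over i = 1..4, j = 1..9, k = 1..1. The factors are (2/1) · (3/2) · (4/3) · (5/4) · (6/5) · (7/6) · (8/7) · (9/8) · … (36 factors total). The numerators and denominators telescope so the product is an integer; carrying out the multiplication exactly gives PP(4, 9, 1) = 715.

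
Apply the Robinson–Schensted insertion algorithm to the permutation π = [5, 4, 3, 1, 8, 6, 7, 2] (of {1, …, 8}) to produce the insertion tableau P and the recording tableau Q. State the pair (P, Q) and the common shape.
P = [1, 2, 7] / [3, 6] / [4, 8] / [5];  Q = [1, 5, 7] / [2, 6] / [3, 8] / [4];  common shape = (3, 2, 2, 1)

Row-insert the values π_1, π_2, … into P one at a time, bumping the leftmost entry strictly greater than the inserted value down to the next row. The recording tableau Q records, in position (i, j), the step at which that cell was added to P.
  Insert 5 (step 1): P = [5];  Q = [1]
  Insert 4 (step 2): P = [4] / [5];  Q = [1] / [2]
  Insert 3 (step 3): P = [3] / [4] / [5];  Q = [1] / [2] / [3]
  Insert 1 (step 4): P = [1] / [3] / [4] / [5];  Q = [1] / [2] / [3] / [4]
  Insert 8 (step 5): P = [1, 8] / [3] / [4] / [5];  Q = [1, 5] / [2] / [3] / [4]
  Insert 6 (step 6): P = [1, 6] / [3, 8] / [4] / [5];  Q = [1, 5] / [2, 6] / [3] / [4]
  Insert 7 (step 7): P = [1, 6, 7] / [3, 8] / [4] / [5];  Q = [1, 5, 7] / [2, 6] / [3] / [4]
  Insert 2 (step 8): P = [1, 2, 7] / [3, 6] / [4, 8] / [5];  Q = [1, 5, 7] / [2, 6] / [3, 8] / [4]
Final shape: (3, 2, 2, 1).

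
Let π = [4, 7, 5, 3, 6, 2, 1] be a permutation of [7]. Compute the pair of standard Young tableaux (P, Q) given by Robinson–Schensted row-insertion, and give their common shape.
P = [1, 5, 6] / [2] / [3] / [4] / [7];  Q = [1, 2, 5] / [3] / [4] / [6] / [7];  common shape = (3, 1, 1, 1, 1)

Row-insert the values π_1, π_2, … into P one at a time, bumping the leftmost entry strictly greater than the inserted value down to the next row. The recording tableau Q records, in position (i, j), the step at which that cell was added to P.
  Insert 4 (step 1): P = [4];  Q = [1]
  Insert 7 (step 2): P = [4, 7];  Q = [1, 2]
  Insert 5 (step 3): P = [4, 5] / [7];  Q = [1, 2] / [3]
  Insert 3 (step 4): P = [3, 5] / [4] / [7];  Q = [1, 2] / [3] / [4]
  Insert 6 (step 5): P = [3, 5, 6] / [4] / [7];  Q = [1, 2, 5] / [3] / [4]
  Insert 2 (step 6): P = [2, 5, 6] / [3] / [4] / [7];  Q = [1, 2, 5] / [3] / [4] / [6]
  Insert 1 (step 7): P = [1, 5, 6] / [2] / [3] / [4] / [7];  Q = [1, 2, 5] / [3] / [4] / [6] / [7]
Final shape: (3, 1, 1, 1, 1).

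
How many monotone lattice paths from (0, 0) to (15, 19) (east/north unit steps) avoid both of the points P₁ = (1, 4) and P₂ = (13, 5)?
Number of paths = 1467153360

Inclusion–exclusion. Total paths: C(34, 15) = 1855967520. Through P₁: C(5, 1)·C(29, 14) = 387793800. Through P₂: C(18, 13)·C(16, 2) = 1028160. Since P₁ is strictly southwest of P₂, a monotone path through both must visit P₁ then P₂; paths through both = C(5, 1)·C(13, 12)·C(16, 2) = 7800. Avoid both = 1855967520 − 387793800 − 1028160 + 7800 = 1467153360.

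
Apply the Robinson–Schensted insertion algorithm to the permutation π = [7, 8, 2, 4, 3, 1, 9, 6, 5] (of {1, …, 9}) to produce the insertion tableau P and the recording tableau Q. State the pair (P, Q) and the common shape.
P = [1, 3, 5] / [2, 6, 9] / [4, 8] / [7];  Q = [1, 2, 7] / [3, 4, 8] / [5, 9] / [6];  common shape = (3, 3, 2, 1)

Row-insert the values π_1, π_2, … into P one at a time, bumping the leftmost entry strictly greater than the inserted value down to the next row. The recording tableau Q records, in position (i, j), the step at which that cell was added to P.
  Insert 7 (step 1): P = [7];  Q = [1]
  Insert 8 (step 2): P = [7, 8];  Q = [1, 2]
  Insert 2 (step 3): P = [2, 8] / [7];  Q = [1, 2] / [3]
  Insert 4 (step 4): P = [2, 4] / [7, 8];  Q = [1, 2] / [3, 4]
  Insert 3 (step 5): P = [2, 3] / [4, 8] / [7];  Q = [1, 2] / [3, 4] / [5]
  Insert 1 (step 6): P = [1, 3] / [2, 8] / [4] / [7];  Q = [1, 2] / [3, 4] / [5] / [6]
  Insert 9 (step 7): P = [1, 3, 9] / [2, 8] / [4] / [7];  Q = [1, 2, 7] / [3, 4] / [5] / [6]
  Insert 6 (step 8): P = [1, 3, 6] / [2, 8, 9] / [4] / [7];  Q = [1, 2, 7] / [3, 4, 8] / [5] / [6]
  Insert 5 (step 9): P = [1, 3, 5] / [2, 6, 9] / [4, 8] / [7];  Q = [1, 2, 7] / [3, 4, 8] / [5, 9] / [6]
Final shape: (3, 3, 2, 1).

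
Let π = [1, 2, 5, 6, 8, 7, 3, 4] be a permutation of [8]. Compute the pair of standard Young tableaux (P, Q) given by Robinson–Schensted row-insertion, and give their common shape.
P = [1, 2, 3, 4, 7] / [5, 6] / [8];  Q = [1, 2, 3, 4, 5] / [6, 8] / [7];  common shape = (5, 2, 1)

Row-insert the values π_1, π_2, … into P one at a time, bumping the leftmost entry strictly greater than the inserted value down to the next row. The recording tableau Q records, in position (i, j), the step at which that cell was added to P.
  Insert 1 (step 1): P = [1];  Q = [1]
  Insert 2 (step 2): P = [1, 2];  Q = [1, 2]
  Insert 5 (step 3): P = [1, 2, 5];  Q = [1, 2, 3]
  Insert 6 (step 4): P = [1, 2, 5, 6];  Q = [1, 2, 3, 4]
  Insert 8 (step 5): P = [1, 2, 5, 6, 8];  Q = [1, 2, 3, 4, 5]
  Insert 7 (step 6): P = [1, 2, 5, 6, 7] / [8];  Q = [1, 2, 3, 4, 5] / [6]
  Insert 3 (step 7): P = [1, 2, 3, 6, 7] / [5] / [8];  Q = [1, 2, 3, 4, 5] / [6] / [7]
  Insert 4 (step 8): P = [1, 2, 3, 4, 7] / [5, 6] / [8];  Q = [1, 2, 3, 4, 5] / [6, 8] / [7]
Final shape: (5, 2, 1).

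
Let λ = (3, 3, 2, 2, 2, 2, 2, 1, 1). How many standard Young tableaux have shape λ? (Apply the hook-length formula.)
# SYT of shape (3, 3, 2, 2, 2, 2, 2, 1, 1) = 322218

Hook-length formula: f^λ = n! / Π hook(c), product over all cells c of the Young diagram. For λ = (3, 3, 2, 2, 2, 2, 2, 1, 1), n = 18 boxes. Hook lengths by row (left-to-right, top-to-bottom): [11, 8, 2]; [10, 7, 1]; [8, 5]; [7, 4]; [6, 3]; [5, 2]; [4, 1]; [2]; [1]. Product of hooks = 19869696000. So f^λ = 18! / 19869696000 = 6402373705728000 / 19869696000 = 322218.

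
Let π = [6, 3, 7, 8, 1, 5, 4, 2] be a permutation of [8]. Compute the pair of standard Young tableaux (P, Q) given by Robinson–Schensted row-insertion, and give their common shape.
P = [1, 2, 8] / [3, 4] / [5, 7] / [6];  Q = [1, 3, 4] / [2, 6] / [5, 7] / [8];  common shape = (3, 2, 2, 1)

Row-insert the values π_1, π_2, … into P one at a time, bumping the leftmost entry strictly greater than the inserted value down to the next row. The recording tableau Q records, in position (i, j), the step at which that cell was added to P.
  Insert 6 (step 1): P = [6];  Q = [1]
  Insert 3 (step 2): P = [3] / [6];  Q = [1] / [2]
  Insert 7 (step 3): P = [3, 7] / [6];  Q = [1, 3] / [2]
  Insert 8 (step 4): P = [3, 7, 8] / [6];  Q = [1, 3, 4] / [2]
  Insert 1 (step 5): P = [1, 7, 8] / [3] / [6];  Q = [1, 3, 4] / [2] / [5]
  Insert 5 (step 6): P = [1, 5, 8] / [3, 7] / [6];  Q = [1, 3, 4] / [2, 6] / [5]
  Insert 4 (step 7): P = [1, 4, 8] / [3, 5] / [6, 7];  Q = [1, 3, 4] / [2, 6] / [5, 7]
  Insert 2 (step 8): P = [1, 2, 8] / [3, 4] / [5, 7] / [6];  Q = [1, 3, 4] / [2, 6] / [5, 7] / [8]
Final shape: (3, 2, 2, 1).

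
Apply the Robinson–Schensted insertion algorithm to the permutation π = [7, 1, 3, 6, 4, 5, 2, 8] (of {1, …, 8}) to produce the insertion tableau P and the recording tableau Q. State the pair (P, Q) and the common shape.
P = [1, 2, 4, 5, 8] / [3] / [6] / [7];  Q = [1, 3, 4, 6, 8] / [2] / [5] / [7];  common shape = (5, 1, 1, 1)

Row-insert the values π_1, π_2, … into P one at a time, bumping the leftmost entry strictly greater than the inserted value down to the next row. The recording tableau Q records, in position (i, j), the step at which that cell was added to P.
  Insert 7 (step 1): P = [7];  Q = [1]
  Insert 1 (step 2): P = [1] / [7];  Q = [1] / [2]
  Insert 3 (step 3): P = [1, 3] / [7];  Q = [1, 3] / [2]
  Insert 6 (step 4): P = [1, 3, 6] / [7];  Q = [1, 3, 4] / [2]
  Insert 4 (step 5): P = [1, 3, 4] / [6] / [7];  Q = [1, 3, 4] / [2] / [5]
  Insert 5 (step 6): P = [1, 3, 4, 5] / [6] / [7];  Q = [1, 3, 4, 6] / [2] / [5]
  Insert 2 (step 7): P = [1, 2, 4, 5] / [3] / [6] / [7];  Q = [1, 3, 4, 6] / [2] / [5] / [7]
  Insert 8 (step 8): P = [1, 2, 4, 5, 8] / [3] / [6] / [7];  Q = [1, 3, 4, 6, 8] / [2] / [5] / [7]
Final shape: (5, 1, 1, 1).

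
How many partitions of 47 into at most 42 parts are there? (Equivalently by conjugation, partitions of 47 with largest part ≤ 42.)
p(47, parts ≤ 42) = 124742

Use the recurrence p(n, m) = p(n, m−1) + p(n−m, m): either the largest part is < m (count p(n, m−1)) or the largest part is exactly m (remove one copy of m, count p(n−m, m)). With p(0, ·) = 1 this gives p(47, parts ≤ 42) = 124742. (By conjugating Young diagrams, this also counts partitions of 47 into at most 42 parts.)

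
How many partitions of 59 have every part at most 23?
p(59, parts ≤ 23) = 750917

Use the recurrence p(n, m) = p(n, m−1) + p(n−m, m): either the largest part is < m (count p(n, m−1)) or the largest part is exactly m (remove one copy of m, count p(n−m, m)). With p(0, ·) = 1 this gives p(59, parts ≤ 23) = 750917. (By conjugating Young diagrams, this also counts partitions of 59 into at most 23 parts.)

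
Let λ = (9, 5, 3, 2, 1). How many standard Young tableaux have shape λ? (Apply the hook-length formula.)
# SYT of shape (9, 5, 3, 2, 1) = 108528000

Hook-length formula: f^λ = n! / Π hook(c), product over all cells c of the Young diagram. For λ = (9, 5, 3, 2, 1), n = 20 boxes. Hook lengths by row (left-to-right, top-to-bottom): [13, 11, 9, 7, 6, 4, 3, 2, 1]; [8, 6, 4, 2, 1]; [5, 3, 1]; [3, 1]; [1]. Product of hooks = 22417274880. So f^λ = 20! / 22417274880 = 2432902008176640000 / 22417274880 = 108528000.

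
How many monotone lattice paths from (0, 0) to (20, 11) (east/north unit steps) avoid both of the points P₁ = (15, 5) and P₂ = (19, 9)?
Number of paths = 60044607

Inclusion–exclusion. Total paths: C(31, 20) = 84672315. Through P₁: C(20, 15)·C(11, 5) = 7162848. Through P₂: C(28, 19)·C(3, 1) = 20720700. Since P₁ is strictly southwest of P₂, a monotone path through both must visit P₁ then P₂; paths through both = C(20, 15)·C(8, 4)·C(3, 1) = 3255840. Avoid both = 84672315 − 7162848 − 20720700 + 3255840 = 60044607.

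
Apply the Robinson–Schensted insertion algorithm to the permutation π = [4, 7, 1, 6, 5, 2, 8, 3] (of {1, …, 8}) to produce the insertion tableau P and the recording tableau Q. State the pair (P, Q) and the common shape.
P = [1, 2, 3] / [4, 5, 8] / [6] / [7];  Q = [1, 2, 7] / [3, 4, 8] / [5] / [6];  common shape = (3, 3, 1, 1)

Row-insert the values π_1, π_2, … into P one at a time, bumping the leftmost entry strictly greater than the inserted value down to the next row. The recording tableau Q records, in position (i, j), the step at which that cell was added to P.
  Insert 4 (step 1): P = [4];  Q = [1]
  Insert 7 (step 2): P = [4, 7];  Q = [1, 2]
  Insert 1 (step 3): P = [1, 7] / [4];  Q = [1, 2] / [3]
  Insert 6 (step 4): P = [1, 6] / [4, 7];  Q = [1, 2] / [3, 4]
  Insert 5 (step 5): P = [1, 5] / [4, 6] / [7];  Q = [1, 2] / [3, 4] / [5]
  Insert 2 (step 6): P = [1, 2] / [4, 5] / [6] / [7];  Q = [1, 2] / [3, 4] / [5] / [6]
  Insert 8 (step 7): P = [1, 2, 8] / [4, 5] / [6] / [7];  Q = [1, 2, 7] / [3, 4] / [5] / [6]
  Insert 3 (step 8): P = [1, 2, 3] / [4, 5, 8] / [6] / [7];  Q = [1, 2, 7] / [3, 4, 8] / [5] / [6]
Final shape: (3, 3, 1, 1).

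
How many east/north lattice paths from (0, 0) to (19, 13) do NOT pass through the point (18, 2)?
Number of paths = 347371320

Total paths from (0, 0) to (19, 13): C(32, 19) = 347373600. Paths through (18, 2): (paths (0, 0) → (18, 2)) × (paths (18, 2) → (19, 13)) = C(20, 18) · C(12, 1) = 190 · 12 = 2280. Avoidance count = 347373600 − 2280 = 347371320.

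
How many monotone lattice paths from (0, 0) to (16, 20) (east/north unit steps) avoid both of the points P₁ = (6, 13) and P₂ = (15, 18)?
Number of paths = 3831688806

Inclusion–exclusion. Total paths: C(36, 16) = 7307872110. Through P₁: C(19, 6)·C(17, 10) = 527663136. Through P₂: C(33, 15)·C(3, 1) = 3111474960. Since P₁ is strictly southwest of P₂, a monotone path through both must visit P₁ then P₂; paths through both = C(19, 6)·C(14, 9)·C(3, 1) = 162954792. Avoid both = 7307872110 − 527663136 − 3111474960 + 162954792 = 3831688806.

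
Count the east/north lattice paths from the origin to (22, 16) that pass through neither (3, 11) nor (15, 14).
Number of paths = 19438349934

Inclusion–exclusion. Total paths: C(38, 22) = 22239974430. Through P₁: C(14, 3)·C(24, 19) = 15471456. Through P₂: C(29, 15)·C(9, 7) = 2792115360. Since P₁ is strictly southwest of P₂, a monotone path through both must visit P₁ then P₂; paths through both = C(14, 3)·C(15, 12)·C(9, 7) = 5962320. Avoid both = 22239974430 − 15471456 − 2792115360 + 5962320 = 19438349934.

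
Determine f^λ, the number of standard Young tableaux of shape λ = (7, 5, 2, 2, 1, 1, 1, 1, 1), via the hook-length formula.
# SYT of shape (7, 5, 2, 2, 1, 1, 1, 1, 1) = 271591320

Hook-length formula: f^λ = n! / Π hook(c), product over all cells c of the Young diagram. For λ = (7, 5, 2, 2, 1, 1, 1, 1, 1), n = 21 boxes. Hook lengths by row (left-to-right, top-to-bottom): [15, 9, 6, 5, 4, 2, 1]; [12, 6, 3, 2, 1]; [8, 2]; [7, 1]; [5]; [4]; [3]; [2]; [1]. Product of hooks = 188116992000. So f^λ = 21! / 188116992000 = 51090942171709440000 / 188116992000 = 271591320.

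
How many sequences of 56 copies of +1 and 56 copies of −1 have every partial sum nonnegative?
C_56 = 6852456927844873497549658464312

These ballot sequences are counted by the Catalan number C_n = (1/(n + 1)) · C(2n, n). For n = 56: C_56 = (1/57) · C(112, 56) = 390590044887157789360330532465784/57 = 6852456927844873497549658464312.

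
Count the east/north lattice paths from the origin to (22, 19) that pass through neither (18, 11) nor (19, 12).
Number of paths = 218905898250

Inclusion–exclusion. Total paths: C(41, 22) = 244662670200. Through P₁: C(29, 18)·C(12, 4) = 17125658550. Through P₂: C(31, 19)·C(10, 3) = 16934463000. Since P₁ is strictly southwest of P₂, a monotone path through both must visit P₁ then P₂; paths through both = C(29, 18)·C(2, 1)·C(10, 3) = 8303349600. Avoid both = 244662670200 − 17125658550 − 16934463000 + 8303349600 = 218905898250.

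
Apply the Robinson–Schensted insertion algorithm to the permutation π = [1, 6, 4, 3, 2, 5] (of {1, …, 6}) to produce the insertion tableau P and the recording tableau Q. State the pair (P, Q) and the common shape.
P = [1, 2, 5] / [3] / [4] / [6];  Q = [1, 2, 6] / [3] / [4] / [5];  common shape = (3, 1, 1, 1)

Row-insert the values π_1, π_2, … into P one at a time, bumping the leftmost entry strictly greater than the inserted value down to the next row. The recording tableau Q records, in position (i, j), the step at which that cell was added to P.
  Insert 1 (step 1): P = [1];  Q = [1]
  Insert 6 (step 2): P = [1, 6];  Q = [1, 2]
  Insert 4 (step 3): P = [1, 4] / [6];  Q = [1, 2] / [3]
  Insert 3 (step 4): P = [1, 3] / [4] / [6];  Q = [1, 2] / [3] / [4]
  Insert 2 (step 5): P = [1, 2] / [3] / [4] / [6];  Q = [1, 2] / [3] / [4] / [5]
  Insert 5 (step 6): P = [1, 2, 5] / [3] / [4] / [6];  Q = [1, 2, 6] / [3] / [4] / [5]
Final shape: (3, 1, 1, 1).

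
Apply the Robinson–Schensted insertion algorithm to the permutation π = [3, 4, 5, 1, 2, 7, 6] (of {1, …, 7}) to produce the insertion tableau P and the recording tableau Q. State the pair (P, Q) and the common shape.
P = [1, 2, 5, 6] / [3, 4, 7];  Q = [1, 2, 3, 6] / [4, 5, 7];  common shape = (4, 3)

Row-insert the values π_1, π_2, … into P one at a time, bumping the leftmost entry strictly greater than the inserted value down to the next row. The recording tableau Q records, in position (i, j), the step at which that cell was added to P.
  Insert 3 (step 1): P = [3];  Q = [1]
  Insert 4 (step 2): P = [3, 4];  Q = [1, 2]
  Insert 5 (step 3): P = [3, 4, 5];  Q = [1, 2, 3]
  Insert 1 (step 4): P = [1, 4, 5] / [3];  Q = [1, 2, 3] / [4]
  Insert 2 (step 5): P = [1, 2, 5] / [3, 4];  Q = [1, 2, 3] / [4, 5]
  Insert 7 (step 6): P = [1, 2, 5, 7] / [3, 4];  Q = [1, 2, 3, 6] / [4, 5]
  Insert 6 (step 7): P = [1, 2, 5, 6] / [3, 4, 7];  Q = [1, 2, 3, 6] / [4, 5, 7]
Final shape: (4, 3).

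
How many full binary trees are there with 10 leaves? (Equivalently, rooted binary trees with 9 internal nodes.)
C_9 = 4862

These full binary trees are counted by the Catalan number C_n = (1/(n + 1)) · C(2n, n). For n = 9: C_9 = (1/10) · C(18, 9) = 48620/10 = 4862.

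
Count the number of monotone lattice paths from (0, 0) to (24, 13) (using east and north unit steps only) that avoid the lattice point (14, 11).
Number of paths = 3268278900

Total paths from (0, 0) to (24, 13): C(37, 24) = 3562467300. Paths through (14, 11): (paths (0, 0) → (14, 11)) × (paths (14, 11) → (24, 13)) = C(25, 14) · C(12, 10) = 4457400 · 66 = 294188400. Avoidance count = 3562467300 − 294188400 = 3268278900.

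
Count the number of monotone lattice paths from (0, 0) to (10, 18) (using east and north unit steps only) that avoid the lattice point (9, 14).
Number of paths = 9037160

Total paths from (0, 0) to (10, 18): C(28, 10) = 13123110. Paths through (9, 14): (paths (0, 0) → (9, 14)) × (paths (9, 14) → (10, 18)) = C(23, 9) · C(5, 1) = 817190 · 5 = 4085950. Avoidance count = 13123110 − 4085950 = 9037160.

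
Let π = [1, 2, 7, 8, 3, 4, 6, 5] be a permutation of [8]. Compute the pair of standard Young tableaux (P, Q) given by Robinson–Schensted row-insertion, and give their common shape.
P = [1, 2, 3, 4, 5] / [6, 8] / [7];  Q = [1, 2, 3, 4, 7] / [5, 6] / [8];  common shape = (5, 2, 1)

Row-insert the values π_1, π_2, … into P one at a time, bumping the leftmost entry strictly greater than the inserted value down to the next row. The recording tableau Q records, in position (i, j), the step at which that cell was added to P.
  Insert 1 (step 1): P = [1];  Q = [1]
  Insert 2 (step 2): P = [1, 2];  Q = [1, 2]
  Insert 7 (step 3): P = [1, 2, 7];  Q = [1, 2, 3]
  Insert 8 (step 4): P = [1, 2, 7, 8];  Q = [1, 2, 3, 4]
  Insert 3 (step 5): P = [1, 2, 3, 8] / [7];  Q = [1, 2, 3, 4] / [5]
  Insert 4 (step 6): P = [1, 2, 3, 4] / [7, 8];  Q = [1, 2, 3, 4] / [5, 6]
  Insert 6 (step 7): P = [1, 2, 3, 4, 6] / [7, 8];  Q = [1, 2, 3, 4, 7] / [5, 6]
  Insert 5 (step 8): P = [1, 2, 3, 4, 5] / [6, 8] / [7];  Q = [1, 2, 3, 4, 7] / [5, 6] / [8]
Final shape: (5, 2, 1).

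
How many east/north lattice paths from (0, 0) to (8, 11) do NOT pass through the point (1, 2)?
Number of paths = 41262

Total paths from (0, 0) to (8, 11): C(19, 8) = 75582. Paths through (1, 2): (paths (0, 0) → (1, 2)) × (paths (1, 2) → (8, 11)) = C(3, 1) · C(16, 7) = 3 · 11440 = 34320. Avoidance count = 75582 − 34320 = 41262.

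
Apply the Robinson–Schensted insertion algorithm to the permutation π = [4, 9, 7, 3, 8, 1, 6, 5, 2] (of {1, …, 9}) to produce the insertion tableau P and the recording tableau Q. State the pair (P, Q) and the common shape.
P = [1, 2, 8] / [3, 5] / [4, 6] / [7] / [9];  Q = [1, 2, 5] / [3, 7] / [4, 8] / [6] / [9];  common shape = (3, 2, 2, 1, 1)

Row-insert the values π_1, π_2, … into P one at a time, bumping the leftmost entry strictly greater than the inserted value down to the next row. The recording tableau Q records, in position (i, j), the step at which that cell was added to P.
  Insert 4 (step 1): P = [4];  Q = [1]
  Insert 9 (step 2): P = [4, 9];  Q = [1, 2]
  Insert 7 (step 3): P = [4, 7] / [9];  Q = [1, 2] / [3]
  Insert 3 (step 4): P = [3, 7] / [4] / [9];  Q = [1, 2] / [3] / [4]
  Insert 8 (step 5): P = [3, 7, 8] / [4] / [9];  Q = [1, 2, 5] / [3] / [4]
  Insert 1 (step 6): P = [1, 7, 8] / [3] / [4] / [9];  Q = [1, 2, 5] / [3] / [4] / [6]
  Insert 6 (step 7): P = [1, 6, 8] / [3, 7] / [4] / [9];  Q = [1, 2, 5] / [3, 7] / [4] / [6]
  Insert 5 (step 8): P = [1, 5, 8] / [3, 6] / [4, 7] / [9];  Q = [1, 2, 5] / [3, 7] / [4, 8] / [6]
  Insert 2 (step 9): P = [1, 2, 8] / [3, 5] / [4, 6] / [7] / [9];  Q = [1, 2, 5] / [3, 7] / [4, 8] / [6] / [9]
Final shape: (3, 2, 2, 1, 1).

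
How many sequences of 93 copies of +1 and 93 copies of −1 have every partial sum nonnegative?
C_93 = 60960876535340415751462563580829648891969728907438000

These ballot sequences are counted by the Catalan number C_n = (1/(n + 1)) · C(2n, n). For n = 93: C_93 = (1/94) · C(186, 93) = 5730322394321999080637480976597986995845154517299172000/94 = 60960876535340415751462563580829648891969728907438000.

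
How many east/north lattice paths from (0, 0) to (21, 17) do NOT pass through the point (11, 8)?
Number of paths = 21799029384

Total paths from (0, 0) to (21, 17): C(38, 21) = 28781143380. Paths through (11, 8): (paths (0, 0) → (11, 8)) × (paths (11, 8) → (21, 17)) = C(19, 11) · C(19, 10) = 75582 · 92378 = 6982113996. Avoidance count = 28781143380 − 6982113996 = 21799029384.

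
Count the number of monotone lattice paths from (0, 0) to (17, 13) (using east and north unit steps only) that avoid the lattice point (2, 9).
Number of paths = 119546670

Total paths from (0, 0) to (17, 13): C(30, 17) = 119759850. Paths through (2, 9): (paths (0, 0) → (2, 9)) × (paths (2, 9) → (17, 13)) = C(11, 2) · C(19, 15) = 55 · 3876 = 213180. Avoidance count = 119759850 − 213180 = 119546670.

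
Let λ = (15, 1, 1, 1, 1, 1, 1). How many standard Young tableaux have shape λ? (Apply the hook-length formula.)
# SYT of shape (15, 1, 1, 1, 1, 1, 1) = 38760

Hook-length formula: f^λ = n! / Π hook(c), product over all cells c of the Young diagram. For λ = (15, 1, 1, 1, 1, 1, 1), n = 21 boxes. Hook lengths by row (left-to-right, top-to-bottom): [21, 14, 13, 12, 11, 10, 9, 8, 7, 6, 5, 4, 3, 2, 1]; [6]; [5]; [4]; [3]; [2]; [1]. Product of hooks = 1318135762944000. So f^λ = 21! / 1318135762944000 = 51090942171709440000 / 1318135762944000 = 38760.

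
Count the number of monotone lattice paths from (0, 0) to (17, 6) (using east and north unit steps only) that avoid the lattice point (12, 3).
Number of paths = 75467

Total paths from (0, 0) to (17, 6): C(23, 17) = 100947. Paths through (12, 3): (paths (0, 0) → (12, 3)) × (paths (12, 3) → (17, 6)) = C(15, 12) · C(8, 5) = 455 · 56 = 25480. Avoidance count = 100947 − 25480 = 75467.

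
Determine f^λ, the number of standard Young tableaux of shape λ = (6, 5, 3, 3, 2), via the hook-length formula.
# SYT of shape (6, 5, 3, 3, 2) = 29930472

Hook-length formula: f^λ = n! / Π hook(c), product over all cells c of the Young diagram. For λ = (6, 5, 3, 3, 2), n = 19 boxes. Hook lengths by row (left-to-right, top-to-bottom): [10, 9, 7, 4, 3, 1]; [8, 7, 5, 2, 1]; [5, 4, 2]; [4, 3, 1]; [2, 1]. Product of hooks = 4064256000. So f^λ = 19! / 4064256000 = 121645100408832000 / 4064256000 = 29930472.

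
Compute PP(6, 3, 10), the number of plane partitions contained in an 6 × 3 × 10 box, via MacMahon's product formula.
PP(6, 3, 10) = 9386849472

Evaluate the triple product over i = 1..6, j = 1..3, k = 1..10. The factors are (2/1) · (3/2) · (4/3) · (5/4) · (6/5) · (7/6) · (8/7) · (9/8) · … (180 factors total). The numerators and denominators telescope so the product is an integer; carrying out the multiplication exactly gives PP(6, 3, 10) = 9386849472.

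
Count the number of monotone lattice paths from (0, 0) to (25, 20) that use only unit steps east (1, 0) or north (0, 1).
Number of paths = 3169870830126

A monotone lattice path from (0, 0) to (25, 20) consists of 25 east steps and 20 north steps in some order, so it is determined by which 25 of the 45 steps are east. The count is C(45, 25) = 3169870830126.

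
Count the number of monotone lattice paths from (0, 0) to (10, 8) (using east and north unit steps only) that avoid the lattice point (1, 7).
Number of paths = 43678

Total paths from (0, 0) to (10, 8): C(18, 10) = 43758. Paths through (1, 7): (paths (0, 0) → (1, 7)) × (paths (1, 7) → (10, 8)) = C(8, 1) · C(10, 9) = 8 · 10 = 80. Avoidance count = 43758 − 80 = 43678.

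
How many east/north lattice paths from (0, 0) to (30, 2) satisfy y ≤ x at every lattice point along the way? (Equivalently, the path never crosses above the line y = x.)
Number of paths = 464

By the reflection principle (André's argument), the number of monotone paths to (30, 2) with n ≤ m that never go above y = x is C(32, 30) − C(32, 31) = 496 − 32 = 464.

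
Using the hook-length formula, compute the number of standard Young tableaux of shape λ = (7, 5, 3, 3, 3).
# SYT of shape (7, 5, 3, 3, 3) = 222211080

Hook-length formula: f^λ = n! / Π hook(c), product over all cells c of the Young diagram. For λ = (7, 5, 3, 3, 3), n = 21 boxes. Hook lengths by row (left-to-right, top-to-bottom): [11, 10, 9, 5, 4, 2, 1]; [8, 7, 6, 2, 1]; [5, 4, 3]; [4, 3, 2]; [3, 2, 1]. Product of hooks = 229920768000. So f^λ = 21! / 229920768000 = 51090942171709440000 / 229920768000 = 222211080.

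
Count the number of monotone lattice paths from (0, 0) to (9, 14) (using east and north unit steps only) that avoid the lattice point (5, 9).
Number of paths = 564938

Total paths from (0, 0) to (9, 14): C(23, 9) = 817190. Paths through (5, 9): (paths (0, 0) → (5, 9)) × (paths (5, 9) → (9, 14)) = C(14, 5) · C(9, 4) = 2002 · 126 = 252252. Avoidance count = 817190 − 252252 = 564938.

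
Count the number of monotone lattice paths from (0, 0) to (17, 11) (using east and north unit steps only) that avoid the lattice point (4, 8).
Number of paths = 21196980

Total paths from (0, 0) to (17, 11): C(28, 17) = 21474180. Paths through (4, 8): (paths (0, 0) → (4, 8)) × (paths (4, 8) → (17, 11)) = C(12, 4) · C(16, 13) = 495 · 560 = 277200. Avoidance count = 21474180 − 277200 = 21196980.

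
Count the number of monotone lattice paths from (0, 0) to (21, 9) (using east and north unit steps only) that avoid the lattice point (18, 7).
Number of paths = 9500150

Total paths from (0, 0) to (21, 9): C(30, 21) = 14307150. Paths through (18, 7): (paths (0, 0) → (18, 7)) × (paths (18, 7) → (21, 9)) = C(25, 18) · C(5, 3) = 480700 · 10 = 4807000. Avoidance count = 14307150 − 4807000 = 9500150.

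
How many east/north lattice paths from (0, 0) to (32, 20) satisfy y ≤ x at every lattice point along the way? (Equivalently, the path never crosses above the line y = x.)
Number of paths = 49634247352235

By the reflection principle (André's argument), the number of monotone paths to (32, 20) with n ≤ m that never go above y = x is C(52, 32) − C(52, 33) = 125994627894135 − 76360380541900 = 49634247352235.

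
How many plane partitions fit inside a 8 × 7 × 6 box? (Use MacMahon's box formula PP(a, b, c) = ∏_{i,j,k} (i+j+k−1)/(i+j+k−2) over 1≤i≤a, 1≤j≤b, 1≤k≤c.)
PP(8, 7, 6) = 19702998159210080

Evaluate the triple product over i = 1..8, j = 1..7, k = 1..6. The factors are (2/1) · (3/2) · (4/3) · (5/4) · (6/5) · (7/6) · (3/2) · (4/3) · … (336 factors total). The numerators and denominators telescope so the product is an integer; carrying out the multiplication exactly gives PP(8, 7, 6) = 19702998159210080.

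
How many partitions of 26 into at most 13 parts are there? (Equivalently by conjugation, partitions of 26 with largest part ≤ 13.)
p(26, parts ≤ 13) = 2164

Use the recurrence p(n, m) = p(n, m−1) + p(n−m, m): either the largest part is < m (count p(n, m−1)) or the largest part is exactly m (remove one copy of m, count p(n−m, m)). With p(0, ·) = 1 this gives p(26, parts ≤ 13) = 2164. (By conjugating Young diagrams, this also counts partitions of 26 into at most 13 parts.)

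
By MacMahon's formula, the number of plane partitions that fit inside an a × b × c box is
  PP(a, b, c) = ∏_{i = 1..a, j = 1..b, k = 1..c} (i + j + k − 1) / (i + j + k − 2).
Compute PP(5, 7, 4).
PP(5, 7, 4) = 868489479

Evaluate the triple product over i = 1..5, j = 1..7, k = 1..4. The factors are (2/1) · (3/2) · (4/3) · (5/4) · (3/2) · (4/3) · (5/4) · (6/5) · … (140 factors total). The numerators and denominators telescope so the product is an integer; carrying out the multiplication exactly gives PP(5, 7, 4) = 868489479.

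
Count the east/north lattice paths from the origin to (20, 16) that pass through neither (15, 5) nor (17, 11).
Number of paths = 6061906830

Inclusion–exclusion. Total paths: C(36, 20) = 7307872110. Through P₁: C(20, 15)·C(16, 5) = 67721472. Through P₂: C(28, 17)·C(8, 3) = 1202554080. Since P₁ is strictly southwest of P₂, a monotone path through both must visit P₁ then P₂; paths through both = C(20, 15)·C(8, 2)·C(8, 3) = 24310272. Avoid both = 7307872110 − 67721472 − 1202554080 + 24310272 = 6061906830.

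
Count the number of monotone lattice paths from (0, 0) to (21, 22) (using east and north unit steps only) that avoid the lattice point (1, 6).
Number of paths = 1000894377090

Total paths from (0, 0) to (21, 22): C(43, 21) = 1052049481860. Paths through (1, 6): (paths (0, 0) → (1, 6)) × (paths (1, 6) → (21, 22)) = C(7, 1) · C(36, 20) = 7 · 7307872110 = 51155104770. Avoidance count = 1052049481860 − 51155104770 = 1000894377090.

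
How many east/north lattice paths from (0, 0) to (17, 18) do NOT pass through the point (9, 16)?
Number of paths = 4445633775

Total paths from (0, 0) to (17, 18): C(35, 17) = 4537567650. Paths through (9, 16): (paths (0, 0) → (9, 16)) × (paths (9, 16) → (17, 18)) = C(25, 9) · C(10, 8) = 2042975 · 45 = 91933875. Avoidance count = 4537567650 − 91933875 = 4445633775.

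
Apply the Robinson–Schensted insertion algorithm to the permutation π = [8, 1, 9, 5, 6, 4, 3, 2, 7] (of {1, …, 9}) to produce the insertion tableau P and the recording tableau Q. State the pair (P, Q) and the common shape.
P = [1, 2, 6, 7] / [3, 9] / [4] / [5] / [8];  Q = [1, 3, 5, 9] / [2, 4] / [6] / [7] / [8];  common shape = (4, 2, 1, 1, 1)

Row-insert the values π_1, π_2, … into P one at a time, bumping the leftmost entry strictly greater than the inserted value down to the next row. The recording tableau Q records, in position (i, j), the step at which that cell was added to P.
  Insert 8 (step 1): P = [8];  Q = [1]
  Insert 1 (step 2): P = [1] / [8];  Q = [1] / [2]
  Insert 9 (step 3): P = [1, 9] / [8];  Q = [1, 3] / [2]
  Insert 5 (step 4): P = [1, 5] / [8, 9];  Q = [1, 3] / [2, 4]
  Insert 6 (step 5): P = [1, 5, 6] / [8, 9];  Q = [1, 3, 5] / [2, 4]
  Insert 4 (step 6): P = [1, 4, 6] / [5, 9] / [8];  Q = [1, 3, 5] / [2, 4] / [6]
  Insert 3 (step 7): P = [1, 3, 6] / [4, 9] / [5] / [8];  Q = [1, 3, 5] / [2, 4] / [6] / [7]
  Insert 2 (step 8): P = [1, 2, 6] / [3, 9] / [4] / [5] / [8];  Q = [1, 3, 5] / [2, 4] / [6] / [7] / [8]
  Insert 7 (step 9): P = [1, 2, 6, 7] / [3, 9] / [4] / [5] / [8];  Q = [1, 3, 5, 9] / [2, 4] / [6] / [7] / [8]
Final shape: (4, 2, 1, 1, 1).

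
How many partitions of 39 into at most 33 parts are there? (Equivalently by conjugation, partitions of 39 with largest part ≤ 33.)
p(39, parts ≤ 33) = 31166

Use the recurrence p(n, m) = p(n, m−1) + p(n−m, m): either the largest part is < m (count p(n, m−1)) or the largest part is exactly m (remove one copy of m, count p(n−m, m)). With p(0, ·) = 1 this gives p(39, parts ≤ 33) = 31166. (By conjugating Young diagrams, this also counts partitions of 39 into at most 33 parts.)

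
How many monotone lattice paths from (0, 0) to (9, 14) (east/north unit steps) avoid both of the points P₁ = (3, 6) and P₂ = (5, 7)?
Number of paths = 386738

Inclusion–exclusion. Total paths: C(23, 9) = 817190. Through P₁: C(9, 3)·C(14, 6) = 252252. Through P₂: C(12, 5)·C(11, 4) = 261360. Since P₁ is strictly southwest of P₂, a monotone path through both must visit P₁ then P₂; paths through both = C(9, 3)·C(3, 2)·C(11, 4) = 83160. Avoid both = 817190 − 252252 − 261360 + 83160 = 386738.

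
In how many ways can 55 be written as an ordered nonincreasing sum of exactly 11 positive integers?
p(55, 11 parts) = 36043

Partitions of n into exactly k parts are in bijection with partitions of n − k into at most k parts (subtract 1 from each part). So p(55, exactly 11) = p(44, parts ≤ 11). Computing via the recurrence p(m, j) = p(m, j−1) + p(m−j, j) gives 36043.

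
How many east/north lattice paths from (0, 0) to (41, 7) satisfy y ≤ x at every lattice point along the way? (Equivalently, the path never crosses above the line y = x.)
Number of paths = 61357560

By the reflection principle (André's argument), the number of monotone paths to (41, 7) with n ≤ m that never go above y = x is C(48, 41) − C(48, 42) = 73629072 − 12271512 = 61357560.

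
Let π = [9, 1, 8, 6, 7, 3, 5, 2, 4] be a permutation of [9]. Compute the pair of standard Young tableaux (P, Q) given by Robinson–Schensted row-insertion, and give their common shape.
P = [1, 2, 4] / [3, 5] / [6, 7] / [8] / [9];  Q = [1, 3, 5] / [2, 7] / [4, 9] / [6] / [8];  common shape = (3, 2, 2, 1, 1)

Row-insert the values π_1, π_2, … into P one at a time, bumping the leftmost entry strictly greater than the inserted value down to the next row. The recording tableau Q records, in position (i, j), the step at which that cell was added to P.
  Insert 9 (step 1): P = [9];  Q = [1]
  Insert 1 (step 2): P = [1] / [9];  Q = [1] / [2]
  Insert 8 (step 3): P = [1, 8] / [9];  Q = [1, 3] / [2]
  Insert 6 (step 4): P = [1, 6] / [8] / [9];  Q = [1, 3] / [2] / [4]
  Insert 7 (step 5): P = [1, 6, 7] / [8] / [9];  Q = [1, 3, 5] / [2] / [4]
  Insert 3 (step 6): P = [1, 3, 7] / [6] / [8] / [9];  Q = [1, 3, 5] / [2] / [4] / [6]
  Insert 5 (step 7): P = [1, 3, 5] / [6, 7] / [8] / [9];  Q = [1, 3, 5] / [2, 7] / [4] / [6]
  Insert 2 (step 8): P = [1, 2, 5] / [3, 7] / [6] / [8] / [9];  Q = [1, 3, 5] / [2, 7] / [4] / [6] / [8]
  Insert 4 (step 9): P = [1, 2, 4] / [3, 5] / [6, 7] / [8] / [9];  Q = [1, 3, 5] / [2, 7] / [4, 9] / [6] / [8]
Final shape: (3, 2, 2, 1, 1).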